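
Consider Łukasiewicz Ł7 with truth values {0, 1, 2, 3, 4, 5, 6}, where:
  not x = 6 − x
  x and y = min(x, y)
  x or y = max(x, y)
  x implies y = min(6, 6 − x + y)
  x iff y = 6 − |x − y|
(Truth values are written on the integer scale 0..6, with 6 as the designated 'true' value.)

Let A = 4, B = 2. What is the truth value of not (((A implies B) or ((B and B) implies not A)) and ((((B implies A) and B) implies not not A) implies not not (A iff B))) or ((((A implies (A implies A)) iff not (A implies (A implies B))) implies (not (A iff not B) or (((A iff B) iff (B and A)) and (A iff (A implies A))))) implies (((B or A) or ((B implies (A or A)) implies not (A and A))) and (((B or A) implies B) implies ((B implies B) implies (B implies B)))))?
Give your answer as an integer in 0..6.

A implies B = 4 implies 2 = 4
B and B = 2 and 2 = 2
not A = not 4 = 2
(B and B) implies not A = 2 implies 2 = 6
(A implies B) or ((B and B) implies not A) = 4 or 6 = 6
B implies A = 2 implies 4 = 6
(B implies A) and B = 6 and 2 = 2
not A = not 4 = 2
not not A = not 2 = 4
((B implies A) and B) implies not not A = 2 implies 4 = 6
A iff B = 4 iff 2 = 4
not (A iff B) = not 4 = 2
not not (A iff B) = not 2 = 4
(((B implies A) and B) implies not not A) implies not not (A iff B) = 6 implies 4 = 4
((A implies B) or ((B and B) implies not A)) and ((((B implies A) and B) implies not not A) implies not not (A iff B)) = 6 and 4 = 4
not (((A implies B) or ((B and B) implies not A)) and ((((B implies A) and B) implies not not A) implies not not (A iff B))) = not 4 = 2
A implies A = 4 implies 4 = 6
A implies (A implies A) = 4 implies 6 = 6
A implies B = 4 implies 2 = 4
A implies (A implies B) = 4 implies 4 = 6
not (A implies (A implies B)) = not 6 = 0
(A implies (A implies A)) iff not (A implies (A implies B)) = 6 iff 0 = 0
not B = not 2 = 4
A iff not B = 4 iff 4 = 6
not (A iff not B) = not 6 = 0
A iff B = 4 iff 2 = 4
B and A = 2 and 4 = 2
(A iff B) iff (B and A) = 4 iff 2 = 4
A implies A = 4 implies 4 = 6
A iff (A implies A) = 4 iff 6 = 4
((A iff B) iff (B and A)) and (A iff (A implies A)) = 4 and 4 = 4
not (A iff not B) or (((A iff B) iff (B and A)) and (A iff (A implies A))) = 0 or 4 = 4
((A implies (A implies A)) iff not (A implies (A implies B))) implies (not (A iff not B) or (((A iff B) iff (B and A)) and (A iff (A implies A)))) = 0 implies 4 = 6
B or A = 2 or 4 = 4
A or A = 4 or 4 = 4
B implies (A or A) = 2 implies 4 = 6
A and A = 4 and 4 = 4
not (A and A) = not 4 = 2
(B implies (A or A)) implies not (A and A) = 6 implies 2 = 2
(B or A) or ((B implies (A or A)) implies not (A and A)) = 4 or 2 = 4
B or A = 2 or 4 = 4
(B or A) implies B = 4 implies 2 = 4
B implies B = 2 implies 2 = 6
B implies B = 2 implies 2 = 6
(B implies B) implies (B implies B) = 6 implies 6 = 6
((B or A) implies B) implies ((B implies B) implies (B implies B)) = 4 implies 6 = 6
((B or A) or ((B implies (A or A)) implies not (A and A))) and (((B or A) implies B) implies ((B implies B) implies (B implies B))) = 4 and 6 = 4
(((A implies (A implies A)) iff not (A implies (A implies B))) implies (not (A iff not B) or (((A iff B) iff (B and A)) and (A iff (A implies A))))) implies (((B or A) or ((B implies (A or A)) implies not (A and A))) and (((B or A) implies B) implies ((B implies B) implies (B implies B)))) = 6 implies 4 = 4
not (((A implies B) or ((B and B) implies not A)) and ((((B implies A) and B) implies not not A) implies not not (A iff B))) or ((((A implies (A implies A)) iff not (A implies (A implies B))) implies (not (A iff not B) or (((A iff B) iff (B and A)) and (A iff (A implies A))))) implies (((B or A) or ((B implies (A or A)) implies not (A and A))) and (((B or A) implies B) implies ((B implies B) implies (B implies B))))) = 2 or 4 = 4

4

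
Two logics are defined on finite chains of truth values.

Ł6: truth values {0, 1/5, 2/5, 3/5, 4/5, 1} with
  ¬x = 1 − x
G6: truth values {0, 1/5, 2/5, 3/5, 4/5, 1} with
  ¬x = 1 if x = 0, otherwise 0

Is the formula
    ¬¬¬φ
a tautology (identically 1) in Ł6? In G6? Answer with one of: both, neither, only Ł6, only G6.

In Ł6: at φ = 1/5 the value is 4/5 — not a tautology.
In G6: at φ = 1/5 the value is 0 — not a tautology.

neither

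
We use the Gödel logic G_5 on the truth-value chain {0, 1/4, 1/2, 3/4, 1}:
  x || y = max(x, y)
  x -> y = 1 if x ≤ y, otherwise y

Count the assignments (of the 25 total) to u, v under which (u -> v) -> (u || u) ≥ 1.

11

value 1: 11 assignments (counts)
value 3/4: 2 assignments
value 1/2: 3 assignments
value 1/4: 4 assignments
value 0: 5 assignments
So 11 of the 25 assignments meet the threshold.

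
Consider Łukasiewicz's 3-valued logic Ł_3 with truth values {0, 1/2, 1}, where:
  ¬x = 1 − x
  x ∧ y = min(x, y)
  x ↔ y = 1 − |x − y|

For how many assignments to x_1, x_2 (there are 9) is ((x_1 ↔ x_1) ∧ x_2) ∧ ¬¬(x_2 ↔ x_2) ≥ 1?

x_1 = 0, x_2 = 0 ↦ 0  <
x_1 = 0, x_2 = 1/2 ↦ 1/2  <
x_1 = 0, x_2 = 1 ↦ 1  ≥
x_1 = 1/2, x_2 = 0 ↦ 0  <
x_1 = 1/2, x_2 = 1/2 ↦ 1/2  <
x_1 = 1/2, x_2 = 1 ↦ 1  ≥
x_1 = 1, x_2 = 0 ↦ 0  <
x_1 = 1, x_2 = 1/2 ↦ 1/2  <
x_1 = 1, x_2 = 1 ↦ 1  ≥
So 3 of the 9 assignments meet the threshold.

3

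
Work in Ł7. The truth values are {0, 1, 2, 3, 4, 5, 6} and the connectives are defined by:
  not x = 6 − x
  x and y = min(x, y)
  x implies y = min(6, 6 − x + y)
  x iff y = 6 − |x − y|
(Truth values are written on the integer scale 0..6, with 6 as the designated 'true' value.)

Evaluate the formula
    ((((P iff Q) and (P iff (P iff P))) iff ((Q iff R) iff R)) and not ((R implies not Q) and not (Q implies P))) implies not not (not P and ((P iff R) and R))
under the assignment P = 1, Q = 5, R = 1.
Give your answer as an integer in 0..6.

5

P iff Q = 1 iff 5 = 2
P iff P = 1 iff 1 = 6
P iff (P iff P) = 1 iff 6 = 1
(P iff Q) and (P iff (P iff P)) = 2 and 1 = 1
Q iff R = 5 iff 1 = 2
(Q iff R) iff R = 2 iff 1 = 5
((P iff Q) and (P iff (P iff P))) iff ((Q iff R) iff R) = 1 iff 5 = 2
not Q = not 5 = 1
R implies not Q = 1 implies 1 = 6
Q implies P = 5 implies 1 = 2
not (Q implies P) = not 2 = 4
(R implies not Q) and not (Q implies P) = 6 and 4 = 4
not ((R implies not Q) and not (Q implies P)) = not 4 = 2
(((P iff Q) and (P iff (P iff P))) iff ((Q iff R) iff R)) and not ((R implies not Q) and not (Q implies P)) = 2 and 2 = 2
not P = not 1 = 5
P iff R = 1 iff 1 = 6
(P iff R) and R = 6 and 1 = 1
not P and ((P iff R) and R) = 5 and 1 = 1
not (not P and ((P iff R) and R)) = not 1 = 5
not not (not P and ((P iff R) and R)) = not 5 = 1
((((P iff Q) and (P iff (P iff P))) iff ((Q iff R) iff R)) and not ((R implies not Q) and not (Q implies P))) implies not not (not P and ((P iff R) and R)) = 2 implies 1 = 5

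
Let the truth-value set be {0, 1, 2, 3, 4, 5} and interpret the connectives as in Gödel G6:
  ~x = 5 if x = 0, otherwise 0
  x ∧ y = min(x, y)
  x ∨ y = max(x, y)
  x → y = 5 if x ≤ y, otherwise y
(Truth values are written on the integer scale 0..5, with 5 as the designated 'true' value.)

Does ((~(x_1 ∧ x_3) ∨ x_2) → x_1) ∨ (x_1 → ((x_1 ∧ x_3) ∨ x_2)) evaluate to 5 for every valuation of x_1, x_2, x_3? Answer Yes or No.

Counterexample: take x_1 = 1, x_2 = 0, x_3 = 0.
x_1 ∧ x_3 = 1 ∧ 0 = 0
~(x_1 ∧ x_3) = ~0 = 5
~(x_1 ∧ x_3) ∨ x_2 = 5 ∨ 0 = 5
(~(x_1 ∧ x_3) ∨ x_2) → x_1 = 5 → 1 = 1
x_1 ∧ x_3 = 1 ∧ 0 = 0
(x_1 ∧ x_3) ∨ x_2 = 0 ∨ 0 = 0
x_1 → ((x_1 ∧ x_3) ∨ x_2) = 1 → 0 = 0
((~(x_1 ∧ x_3) ∨ x_2) → x_1) ∨ (x_1 → ((x_1 ∧ x_3) ∨ x_2)) = 1 ∨ 0 = 1
This gives 1 ≠ 5.

No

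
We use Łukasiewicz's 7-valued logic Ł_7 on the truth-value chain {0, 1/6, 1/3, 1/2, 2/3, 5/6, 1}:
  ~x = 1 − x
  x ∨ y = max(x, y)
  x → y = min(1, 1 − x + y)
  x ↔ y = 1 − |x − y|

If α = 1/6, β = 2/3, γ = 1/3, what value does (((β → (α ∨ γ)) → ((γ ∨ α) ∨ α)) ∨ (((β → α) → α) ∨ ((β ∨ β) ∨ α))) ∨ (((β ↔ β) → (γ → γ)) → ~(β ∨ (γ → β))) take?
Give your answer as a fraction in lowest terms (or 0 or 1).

α ∨ γ = 1/6 ∨ 1/3 = 1/3
β → (α ∨ γ) = 2/3 → 1/3 = 2/3
γ ∨ α = 1/3 ∨ 1/6 = 1/3
(γ ∨ α) ∨ α = 1/3 ∨ 1/6 = 1/3
(β → (α ∨ γ)) → ((γ ∨ α) ∨ α) = 2/3 → 1/3 = 2/3
β → α = 2/3 → 1/6 = 1/2
(β → α) → α = 1/2 → 1/6 = 2/3
β ∨ β = 2/3 ∨ 2/3 = 2/3
(β ∨ β) ∨ α = 2/3 ∨ 1/6 = 2/3
((β → α) → α) ∨ ((β ∨ β) ∨ α) = 2/3 ∨ 2/3 = 2/3
((β → (α ∨ γ)) → ((γ ∨ α) ∨ α)) ∨ (((β → α) → α) ∨ ((β ∨ β) ∨ α)) = 2/3 ∨ 2/3 = 2/3
β ↔ β = 2/3 ↔ 2/3 = 1
γ → γ = 1/3 → 1/3 = 1
(β ↔ β) → (γ → γ) = 1 → 1 = 1
γ → β = 1/3 → 2/3 = 1
β ∨ (γ → β) = 2/3 ∨ 1 = 1
~(β ∨ (γ → β)) = ~1 = 0
((β ↔ β) → (γ → γ)) → ~(β ∨ (γ → β)) = 1 → 0 = 0
(((β → (α ∨ γ)) → ((γ ∨ α) ∨ α)) ∨ (((β → α) → α) ∨ ((β ∨ β) ∨ α))) ∨ (((β ↔ β) → (γ → γ)) → ~(β ∨ (γ → β))) = 2/3 ∨ 0 = 2/3

2/3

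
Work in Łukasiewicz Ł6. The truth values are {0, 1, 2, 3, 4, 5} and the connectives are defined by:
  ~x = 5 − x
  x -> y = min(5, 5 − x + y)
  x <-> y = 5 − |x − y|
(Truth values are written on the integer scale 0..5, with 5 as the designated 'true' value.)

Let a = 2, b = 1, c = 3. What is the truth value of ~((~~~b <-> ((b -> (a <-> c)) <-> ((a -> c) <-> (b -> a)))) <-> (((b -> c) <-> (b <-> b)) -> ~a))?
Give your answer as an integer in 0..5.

1

~b = ~1 = 4
~~b = ~4 = 1
~~~b = ~1 = 4
a <-> c = 2 <-> 3 = 4
b -> (a <-> c) = 1 -> 4 = 5
a -> c = 2 -> 3 = 5
b -> a = 1 -> 2 = 5
(a -> c) <-> (b -> a) = 5 <-> 5 = 5
(b -> (a <-> c)) <-> ((a -> c) <-> (b -> a)) = 5 <-> 5 = 5
~~~b <-> ((b -> (a <-> c)) <-> ((a -> c) <-> (b -> a))) = 4 <-> 5 = 4
b -> c = 1 -> 3 = 5
b <-> b = 1 <-> 1 = 5
(b -> c) <-> (b <-> b) = 5 <-> 5 = 5
~a = ~2 = 3
((b -> c) <-> (b <-> b)) -> ~a = 5 -> 3 = 3
(~~~b <-> ((b -> (a <-> c)) <-> ((a -> c) <-> (b -> a)))) <-> (((b -> c) <-> (b <-> b)) -> ~a) = 4 <-> 3 = 4
~((~~~b <-> ((b -> (a <-> c)) <-> ((a -> c) <-> (b -> a)))) <-> (((b -> c) <-> (b <-> b)) -> ~a)) = ~4 = 1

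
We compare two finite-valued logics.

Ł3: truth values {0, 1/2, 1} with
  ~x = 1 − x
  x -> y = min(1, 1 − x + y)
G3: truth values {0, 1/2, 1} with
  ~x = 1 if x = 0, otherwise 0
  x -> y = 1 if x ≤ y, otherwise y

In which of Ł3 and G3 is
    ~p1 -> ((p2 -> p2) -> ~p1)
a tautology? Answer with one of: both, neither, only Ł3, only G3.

both

In Ł3: every assignment gives 1 — tautology.
In G3: every assignment gives 1 — tautology.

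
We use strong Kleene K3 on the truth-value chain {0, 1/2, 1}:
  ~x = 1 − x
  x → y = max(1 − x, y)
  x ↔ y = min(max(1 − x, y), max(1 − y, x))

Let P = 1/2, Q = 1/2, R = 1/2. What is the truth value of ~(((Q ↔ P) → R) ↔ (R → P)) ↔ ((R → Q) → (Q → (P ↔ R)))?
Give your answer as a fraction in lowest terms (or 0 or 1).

1/2

Q ↔ P = 1/2 ↔ 1/2 = 1/2
(Q ↔ P) → R = 1/2 → 1/2 = 1/2
R → P = 1/2 → 1/2 = 1/2
((Q ↔ P) → R) ↔ (R → P) = 1/2 ↔ 1/2 = 1/2
~(((Q ↔ P) → R) ↔ (R → P)) = ~1/2 = 1/2
R → Q = 1/2 → 1/2 = 1/2
P ↔ R = 1/2 ↔ 1/2 = 1/2
Q → (P ↔ R) = 1/2 → 1/2 = 1/2
(R → Q) → (Q → (P ↔ R)) = 1/2 → 1/2 = 1/2
~(((Q ↔ P) → R) ↔ (R → P)) ↔ ((R → Q) → (Q → (P ↔ R))) = 1/2 ↔ 1/2 = 1/2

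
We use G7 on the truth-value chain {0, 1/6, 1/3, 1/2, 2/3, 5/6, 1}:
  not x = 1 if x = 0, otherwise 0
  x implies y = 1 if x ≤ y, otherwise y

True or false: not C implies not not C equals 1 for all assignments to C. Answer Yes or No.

No

Counterexample: take C = 0.
not C = not 0 = 1
not C = not 0 = 1
not not C = not 1 = 0
not C implies not not C = 1 implies 0 = 0
This gives 0 ≠ 1.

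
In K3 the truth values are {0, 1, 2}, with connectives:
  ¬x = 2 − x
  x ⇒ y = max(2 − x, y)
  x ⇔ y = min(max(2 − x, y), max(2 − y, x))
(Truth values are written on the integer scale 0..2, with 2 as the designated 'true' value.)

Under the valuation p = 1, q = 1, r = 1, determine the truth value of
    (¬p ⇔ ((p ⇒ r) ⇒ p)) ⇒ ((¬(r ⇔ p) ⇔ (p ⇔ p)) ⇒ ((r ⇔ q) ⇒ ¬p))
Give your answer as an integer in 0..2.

¬p = ¬1 = 1
p ⇒ r = 1 ⇒ 1 = 1
(p ⇒ r) ⇒ p = 1 ⇒ 1 = 1
¬p ⇔ ((p ⇒ r) ⇒ p) = 1 ⇔ 1 = 1
r ⇔ p = 1 ⇔ 1 = 1
¬(r ⇔ p) = ¬1 = 1
p ⇔ p = 1 ⇔ 1 = 1
¬(r ⇔ p) ⇔ (p ⇔ p) = 1 ⇔ 1 = 1
r ⇔ q = 1 ⇔ 1 = 1
¬p = ¬1 = 1
(r ⇔ q) ⇒ ¬p = 1 ⇒ 1 = 1
(¬(r ⇔ p) ⇔ (p ⇔ p)) ⇒ ((r ⇔ q) ⇒ ¬p) = 1 ⇒ 1 = 1
(¬p ⇔ ((p ⇒ r) ⇒ p)) ⇒ ((¬(r ⇔ p) ⇔ (p ⇔ p)) ⇒ ((r ⇔ q) ⇒ ¬p)) = 1 ⇒ 1 = 1

1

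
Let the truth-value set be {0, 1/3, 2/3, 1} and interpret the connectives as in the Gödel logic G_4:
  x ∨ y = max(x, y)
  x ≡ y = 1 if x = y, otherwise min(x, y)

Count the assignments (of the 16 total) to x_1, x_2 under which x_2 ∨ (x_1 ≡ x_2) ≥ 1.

7

x_1 = 0, x_2 = 0 ↦ 1  ≥
x_1 = 0, x_2 = 1/3 ↦ 1/3  <
x_1 = 0, x_2 = 2/3 ↦ 2/3  <
x_1 = 0, x_2 = 1 ↦ 1  ≥
x_1 = 1/3, x_2 = 0 ↦ 0  <
x_1 = 1/3, x_2 = 1/3 ↦ 1  ≥
x_1 = 1/3, x_2 = 2/3 ↦ 2/3  <
x_1 = 1/3, x_2 = 1 ↦ 1  ≥
x_1 = 2/3, x_2 = 0 ↦ 0  <
x_1 = 2/3, x_2 = 1/3 ↦ 1/3  <
x_1 = 2/3, x_2 = 2/3 ↦ 1  ≥
x_1 = 2/3, x_2 = 1 ↦ 1  ≥
x_1 = 1, x_2 = 0 ↦ 0  <
x_1 = 1, x_2 = 1/3 ↦ 1/3  <
x_1 = 1, x_2 = 2/3 ↦ 2/3  <
x_1 = 1, x_2 = 1 ↦ 1  ≥
So 7 of the 16 assignments meet the threshold.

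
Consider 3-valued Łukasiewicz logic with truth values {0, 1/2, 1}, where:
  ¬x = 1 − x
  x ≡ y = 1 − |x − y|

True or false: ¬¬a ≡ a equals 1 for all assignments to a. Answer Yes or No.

a = 0 ↦ 1
a = 1/2 ↦ 1
a = 1 ↦ 1
Every assignment gives a value ≥ 1.

Yes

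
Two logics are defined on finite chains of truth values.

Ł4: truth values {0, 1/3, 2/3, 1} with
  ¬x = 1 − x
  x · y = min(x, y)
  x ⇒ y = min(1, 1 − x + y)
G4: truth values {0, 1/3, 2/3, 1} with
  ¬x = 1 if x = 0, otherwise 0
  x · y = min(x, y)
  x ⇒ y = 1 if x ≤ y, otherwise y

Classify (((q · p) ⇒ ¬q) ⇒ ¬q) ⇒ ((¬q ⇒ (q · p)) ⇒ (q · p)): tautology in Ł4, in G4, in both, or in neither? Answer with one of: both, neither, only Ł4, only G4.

In Ł4: every assignment gives 1 — tautology.
In G4: at p = 1/3, q = 1/3 the value is 1/3 — not a tautology.

only Ł4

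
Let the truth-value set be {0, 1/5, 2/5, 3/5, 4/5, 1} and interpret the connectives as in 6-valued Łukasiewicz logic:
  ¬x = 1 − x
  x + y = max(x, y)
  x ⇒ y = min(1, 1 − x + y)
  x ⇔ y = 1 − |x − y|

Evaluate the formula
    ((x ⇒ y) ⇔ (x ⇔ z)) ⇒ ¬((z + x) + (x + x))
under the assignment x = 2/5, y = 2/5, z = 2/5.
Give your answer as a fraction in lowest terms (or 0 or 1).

x ⇒ y = 2/5 ⇒ 2/5 = 1
x ⇔ z = 2/5 ⇔ 2/5 = 1
(x ⇒ y) ⇔ (x ⇔ z) = 1 ⇔ 1 = 1
z + x = 2/5 + 2/5 = 2/5
x + x = 2/5 + 2/5 = 2/5
(z + x) + (x + x) = 2/5 + 2/5 = 2/5
¬((z + x) + (x + x)) = ¬2/5 = 3/5
((x ⇒ y) ⇔ (x ⇔ z)) ⇒ ¬((z + x) + (x + x)) = 1 ⇒ 3/5 = 3/5

3/5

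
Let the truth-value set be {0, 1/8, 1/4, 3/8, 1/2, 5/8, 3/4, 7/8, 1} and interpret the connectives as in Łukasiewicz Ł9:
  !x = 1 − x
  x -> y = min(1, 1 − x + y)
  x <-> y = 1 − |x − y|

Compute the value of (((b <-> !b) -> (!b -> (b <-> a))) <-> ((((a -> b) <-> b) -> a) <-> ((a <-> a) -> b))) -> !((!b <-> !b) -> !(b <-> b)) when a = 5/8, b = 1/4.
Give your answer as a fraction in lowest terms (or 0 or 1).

1

!b = !1/4 = 3/4
b <-> !b = 1/4 <-> 3/4 = 1/2
!b = !1/4 = 3/4
b <-> a = 1/4 <-> 5/8 = 5/8
!b -> (b <-> a) = 3/4 -> 5/8 = 7/8
(b <-> !b) -> (!b -> (b <-> a)) = 1/2 -> 7/8 = 1
a -> b = 5/8 -> 1/4 = 5/8
(a -> b) <-> b = 5/8 <-> 1/4 = 5/8
((a -> b) <-> b) -> a = 5/8 -> 5/8 = 1
a <-> a = 5/8 <-> 5/8 = 1
(a <-> a) -> b = 1 -> 1/4 = 1/4
(((a -> b) <-> b) -> a) <-> ((a <-> a) -> b) = 1 <-> 1/4 = 1/4
((b <-> !b) -> (!b -> (b <-> a))) <-> ((((a -> b) <-> b) -> a) <-> ((a <-> a) -> b)) = 1 <-> 1/4 = 1/4
!b = !1/4 = 3/4
!b = !1/4 = 3/4
!b <-> !b = 3/4 <-> 3/4 = 1
b <-> b = 1/4 <-> 1/4 = 1
!(b <-> b) = !1 = 0
(!b <-> !b) -> !(b <-> b) = 1 -> 0 = 0
!((!b <-> !b) -> !(b <-> b)) = !0 = 1
(((b <-> !b) -> (!b -> (b <-> a))) <-> ((((a -> b) <-> b) -> a) <-> ((a <-> a) -> b))) -> !((!b <-> !b) -> !(b <-> b)) = 1/4 -> 1 = 1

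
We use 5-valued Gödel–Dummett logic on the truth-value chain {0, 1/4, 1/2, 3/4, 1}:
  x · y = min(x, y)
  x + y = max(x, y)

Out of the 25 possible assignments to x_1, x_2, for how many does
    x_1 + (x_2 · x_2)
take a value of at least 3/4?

value 1: 9 assignments (counts)
value 3/4: 7 assignments (counts)
value 1/2: 5 assignments
value 1/4: 3 assignments
value 0: 1 assignment
So 16 of the 25 assignments meet the threshold.

16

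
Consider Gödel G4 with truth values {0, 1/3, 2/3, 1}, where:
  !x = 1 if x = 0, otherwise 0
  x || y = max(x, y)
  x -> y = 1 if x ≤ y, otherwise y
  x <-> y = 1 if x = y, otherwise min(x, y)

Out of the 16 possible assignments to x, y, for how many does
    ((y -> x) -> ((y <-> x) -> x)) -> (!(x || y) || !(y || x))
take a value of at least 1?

1

x = 0, y = 0 ↦ 1  ≥
x = 0, y = 1/3 ↦ 0  <
x = 0, y = 2/3 ↦ 0  <
x = 0, y = 1 ↦ 0  <
x = 1/3, y = 0 ↦ 0  <
x = 1/3, y = 1/3 ↦ 0  <
x = 1/3, y = 2/3 ↦ 0  <
x = 1/3, y = 1 ↦ 0  <
x = 2/3, y = 0 ↦ 0  <
x = 2/3, y = 1/3 ↦ 0  <
x = 2/3, y = 2/3 ↦ 0  <
x = 2/3, y = 1 ↦ 0  <
x = 1, y = 0 ↦ 0  <
x = 1, y = 1/3 ↦ 0  <
x = 1, y = 2/3 ↦ 0  <
x = 1, y = 1 ↦ 0  <
So 1 of the 16 assignments meets the threshold.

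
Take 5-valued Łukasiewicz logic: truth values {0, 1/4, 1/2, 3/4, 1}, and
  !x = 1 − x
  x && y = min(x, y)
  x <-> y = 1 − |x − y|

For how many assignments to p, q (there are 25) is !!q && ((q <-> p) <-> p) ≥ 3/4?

value 1: 5 assignments (counts)
value 3/4: 5 assignments (counts)
value 1/2: 5 assignments
value 1/4: 5 assignments
value 0: 5 assignments
So 10 of the 25 assignments meet the threshold.

10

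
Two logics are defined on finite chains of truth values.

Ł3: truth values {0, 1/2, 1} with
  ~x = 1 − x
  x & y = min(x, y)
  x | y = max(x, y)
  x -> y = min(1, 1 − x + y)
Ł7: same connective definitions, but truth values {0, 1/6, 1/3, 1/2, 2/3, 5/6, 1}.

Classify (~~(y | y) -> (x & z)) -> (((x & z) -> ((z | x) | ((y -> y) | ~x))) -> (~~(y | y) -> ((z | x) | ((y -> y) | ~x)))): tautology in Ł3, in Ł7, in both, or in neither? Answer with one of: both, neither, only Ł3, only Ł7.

both

In Ł3: every assignment gives 1 — tautology.
In Ł7: every assignment gives 1 — tautology.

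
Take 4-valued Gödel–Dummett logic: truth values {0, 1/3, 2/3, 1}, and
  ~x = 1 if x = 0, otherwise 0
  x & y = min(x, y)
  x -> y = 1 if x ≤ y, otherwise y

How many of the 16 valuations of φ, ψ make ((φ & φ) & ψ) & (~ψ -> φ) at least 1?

φ = 0, ψ = 0 ↦ 0  <
φ = 0, ψ = 1/3 ↦ 0  <
φ = 0, ψ = 2/3 ↦ 0  <
φ = 0, ψ = 1 ↦ 0  <
φ = 1/3, ψ = 0 ↦ 0  <
φ = 1/3, ψ = 1/3 ↦ 1/3  <
φ = 1/3, ψ = 2/3 ↦ 1/3  <
φ = 1/3, ψ = 1 ↦ 1/3  <
φ = 2/3, ψ = 0 ↦ 0  <
φ = 2/3, ψ = 1/3 ↦ 1/3  <
φ = 2/3, ψ = 2/3 ↦ 2/3  <
φ = 2/3, ψ = 1 ↦ 2/3  <
φ = 1, ψ = 0 ↦ 0  <
φ = 1, ψ = 1/3 ↦ 1/3  <
φ = 1, ψ = 2/3 ↦ 2/3  <
φ = 1, ψ = 1 ↦ 1  ≥
So 1 of the 16 assignments meets the threshold.

1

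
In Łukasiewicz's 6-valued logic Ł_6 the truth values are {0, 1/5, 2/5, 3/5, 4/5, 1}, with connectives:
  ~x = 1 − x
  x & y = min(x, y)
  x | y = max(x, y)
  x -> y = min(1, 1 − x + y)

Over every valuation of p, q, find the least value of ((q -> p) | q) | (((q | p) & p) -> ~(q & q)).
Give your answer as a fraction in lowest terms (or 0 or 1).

4/5

Take p = 2/5, q = 4/5:
q -> p = 4/5 -> 2/5 = 3/5
(q -> p) | q = 3/5 | 4/5 = 4/5
q | p = 4/5 | 2/5 = 4/5
(q | p) & p = 4/5 & 2/5 = 2/5
q & q = 4/5 & 4/5 = 4/5
~(q & q) = ~4/5 = 1/5
((q | p) & p) -> ~(q & q) = 2/5 -> 1/5 = 4/5
((q -> p) | q) | (((q | p) & p) -> ~(q & q)) = 4/5 | 4/5 = 4/5
No assignment yields a value below 4/5, so this is the minimum.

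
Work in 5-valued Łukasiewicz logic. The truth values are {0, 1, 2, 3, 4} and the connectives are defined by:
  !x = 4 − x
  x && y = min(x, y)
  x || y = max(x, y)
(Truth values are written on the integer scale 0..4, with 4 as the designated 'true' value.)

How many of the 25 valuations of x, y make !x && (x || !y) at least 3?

4

value 4: 1 assignment (counts)
value 3: 3 assignments (counts)
value 2: 7 assignments
value 1: 8 assignments
value 0: 6 assignments
So 4 of the 25 assignments meet the threshold.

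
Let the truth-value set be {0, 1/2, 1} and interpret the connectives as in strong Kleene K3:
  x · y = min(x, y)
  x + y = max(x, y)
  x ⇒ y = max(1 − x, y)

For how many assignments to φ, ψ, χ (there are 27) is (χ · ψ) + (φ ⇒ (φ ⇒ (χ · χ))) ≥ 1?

value 1: 15 assignments (counts)
value 1/2: 9 assignments
value 0: 3 assignments
So 15 of the 27 assignments meet the threshold.

15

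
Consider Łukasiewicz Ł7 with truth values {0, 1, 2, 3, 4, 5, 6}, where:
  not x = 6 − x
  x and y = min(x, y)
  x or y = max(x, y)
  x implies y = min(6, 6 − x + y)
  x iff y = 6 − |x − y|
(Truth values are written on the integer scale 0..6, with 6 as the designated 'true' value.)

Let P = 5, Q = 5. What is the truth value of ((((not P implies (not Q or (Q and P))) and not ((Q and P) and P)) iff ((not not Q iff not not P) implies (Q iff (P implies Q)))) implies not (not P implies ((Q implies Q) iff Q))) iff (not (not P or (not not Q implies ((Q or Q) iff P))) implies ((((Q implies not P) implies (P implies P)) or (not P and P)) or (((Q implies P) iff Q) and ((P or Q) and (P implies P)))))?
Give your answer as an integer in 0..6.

not P = not 5 = 1
not Q = not 5 = 1
Q and P = 5 and 5 = 5
not Q or (Q and P) = 1 or 5 = 5
not P implies (not Q or (Q and P)) = 1 implies 5 = 6
Q and P = 5 and 5 = 5
(Q and P) and P = 5 and 5 = 5
not ((Q and P) and P) = not 5 = 1
(not P implies (not Q or (Q and P))) and not ((Q and P) and P) = 6 and 1 = 1
not Q = not 5 = 1
not not Q = not 1 = 5
not P = not 5 = 1
not not P = not 1 = 5
not not Q iff not not P = 5 iff 5 = 6
P implies Q = 5 implies 5 = 6
Q iff (P implies Q) = 5 iff 6 = 5
(not not Q iff not not P) implies (Q iff (P implies Q)) = 6 implies 5 = 5
((not P implies (not Q or (Q and P))) and not ((Q and P) and P)) iff ((not not Q iff not not P) implies (Q iff (P implies Q))) = 1 iff 5 = 2
not P = not 5 = 1
Q implies Q = 5 implies 5 = 6
(Q implies Q) iff Q = 6 iff 5 = 5
not P implies ((Q implies Q) iff Q) = 1 implies 5 = 6
not (not P implies ((Q implies Q) iff Q)) = not 6 = 0
(((not P implies (not Q or (Q and P))) and not ((Q and P) and P)) iff ((not not Q iff not not P) implies (Q iff (P implies Q)))) implies not (not P implies ((Q implies Q) iff Q)) = 2 implies 0 = 4
not P = not 5 = 1
not Q = not 5 = 1
not not Q = not 1 = 5
Q or Q = 5 or 5 = 5
(Q or Q) iff P = 5 iff 5 = 6
not not Q implies ((Q or Q) iff P) = 5 implies 6 = 6
not P or (not not Q implies ((Q or Q) iff P)) = 1 or 6 = 6
not (not P or (not not Q implies ((Q or Q) iff P))) = not 6 = 0
not P = not 5 = 1
Q implies not P = 5 implies 1 = 2
P implies P = 5 implies 5 = 6
(Q implies not P) implies (P implies P) = 2 implies 6 = 6
not P = not 5 = 1
not P and P = 1 and 5 = 1
((Q implies not P) implies (P implies P)) or (not P and P) = 6 or 1 = 6
Q implies P = 5 implies 5 = 6
(Q implies P) iff Q = 6 iff 5 = 5
P or Q = 5 or 5 = 5
P implies P = 5 implies 5 = 6
(P or Q) and (P implies P) = 5 and 6 = 5
((Q implies P) iff Q) and ((P or Q) and (P implies P)) = 5 and 5 = 5
(((Q implies not P) implies (P implies P)) or (not P and P)) or (((Q implies P) iff Q) and ((P or Q) and (P implies P))) = 6 or 5 = 6
not (not P or (not not Q implies ((Q or Q) iff P))) implies ((((Q implies not P) implies (P implies P)) or (not P and P)) or (((Q implies P) iff Q) and ((P or Q) and (P implies P)))) = 0 implies 6 = 6
((((not P implies (not Q or (Q and P))) and not ((Q and P) and P)) iff ((not not Q iff not not P) implies (Q iff (P implies Q)))) implies not (not P implies ((Q implies Q) iff Q))) iff (not (not P or (not not Q implies ((Q or Q) iff P))) implies ((((Q implies not P) implies (P implies P)) or (not P and P)) or (((Q implies P) iff Q) and ((P or Q) and (P implies P))))) = 4 iff 6 = 4

4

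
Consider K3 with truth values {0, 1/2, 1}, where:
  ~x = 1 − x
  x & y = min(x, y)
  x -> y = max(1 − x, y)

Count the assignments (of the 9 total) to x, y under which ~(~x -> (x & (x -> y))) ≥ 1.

x = 0, y = 0 ↦ 1  ≥
x = 0, y = 1/2 ↦ 1  ≥
x = 0, y = 1 ↦ 1  ≥
x = 1/2, y = 0 ↦ 1/2  <
x = 1/2, y = 1/2 ↦ 1/2  <
x = 1/2, y = 1 ↦ 1/2  <
x = 1, y = 0 ↦ 0  <
x = 1, y = 1/2 ↦ 0  <
x = 1, y = 1 ↦ 0  <
So 3 of the 9 assignments meet the threshold.

3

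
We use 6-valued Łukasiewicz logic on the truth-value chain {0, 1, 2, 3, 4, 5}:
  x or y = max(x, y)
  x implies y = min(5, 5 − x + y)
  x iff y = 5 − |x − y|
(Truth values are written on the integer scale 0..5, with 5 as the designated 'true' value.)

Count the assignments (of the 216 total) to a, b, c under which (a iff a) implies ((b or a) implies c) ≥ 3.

158

value 5: 91 assignments (counts)
value 4: 35 assignments (counts)
value 3: 32 assignments (counts)
value 2: 27 assignments
value 1: 20 assignments
value 0: 11 assignments
So 158 of the 216 assignments meet the threshold.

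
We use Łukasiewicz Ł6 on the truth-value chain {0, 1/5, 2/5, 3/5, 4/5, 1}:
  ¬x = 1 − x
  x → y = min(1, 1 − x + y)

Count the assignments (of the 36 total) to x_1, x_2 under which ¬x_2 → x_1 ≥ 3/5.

value 1: 21 assignments (counts)
value 4/5: 5 assignments (counts)
value 3/5: 4 assignments (counts)
value 2/5: 3 assignments
value 1/5: 2 assignments
value 0: 1 assignment
So 30 of the 36 assignments meet the threshold.

30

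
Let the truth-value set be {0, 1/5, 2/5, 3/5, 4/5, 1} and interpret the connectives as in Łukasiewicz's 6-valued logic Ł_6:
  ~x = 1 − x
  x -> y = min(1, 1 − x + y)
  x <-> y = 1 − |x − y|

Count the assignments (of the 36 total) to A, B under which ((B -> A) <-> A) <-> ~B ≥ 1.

value 1: 3 assignments (counts)
value 4/5: 11 assignments
value 3/5: 4 assignments
value 2/5: 9 assignments
value 1/5: 2 assignments
value 0: 7 assignments
So 3 of the 36 assignments meet the threshold.

3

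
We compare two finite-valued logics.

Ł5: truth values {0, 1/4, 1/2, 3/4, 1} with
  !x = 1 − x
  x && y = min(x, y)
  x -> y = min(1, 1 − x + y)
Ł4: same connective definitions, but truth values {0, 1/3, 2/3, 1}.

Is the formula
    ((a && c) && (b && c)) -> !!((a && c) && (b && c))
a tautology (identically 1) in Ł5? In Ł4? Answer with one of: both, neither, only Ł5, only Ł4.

both

In Ł5: every assignment gives 1 — tautology.
In Ł4: every assignment gives 1 — tautology.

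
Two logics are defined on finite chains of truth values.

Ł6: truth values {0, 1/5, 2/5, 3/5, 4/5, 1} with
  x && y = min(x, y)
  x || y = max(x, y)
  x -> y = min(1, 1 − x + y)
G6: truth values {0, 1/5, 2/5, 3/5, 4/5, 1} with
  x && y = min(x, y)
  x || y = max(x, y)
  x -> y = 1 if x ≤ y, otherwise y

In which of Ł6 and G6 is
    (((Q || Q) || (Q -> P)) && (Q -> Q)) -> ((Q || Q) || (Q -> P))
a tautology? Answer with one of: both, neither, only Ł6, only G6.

both

In Ł6: every assignment gives 1 — tautology.
In G6: every assignment gives 1 — tautology.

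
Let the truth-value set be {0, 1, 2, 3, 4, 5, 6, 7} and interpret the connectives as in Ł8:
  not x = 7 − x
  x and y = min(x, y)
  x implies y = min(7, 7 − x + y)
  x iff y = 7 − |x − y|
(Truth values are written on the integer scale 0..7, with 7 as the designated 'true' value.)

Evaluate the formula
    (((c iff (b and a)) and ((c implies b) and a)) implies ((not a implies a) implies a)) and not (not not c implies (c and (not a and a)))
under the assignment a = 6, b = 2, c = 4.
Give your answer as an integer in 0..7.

3

b and a = 2 and 6 = 2
c iff (b and a) = 4 iff 2 = 5
c implies b = 4 implies 2 = 5
(c implies b) and a = 5 and 6 = 5
(c iff (b and a)) and ((c implies b) and a) = 5 and 5 = 5
not a = not 6 = 1
not a implies a = 1 implies 6 = 7
(not a implies a) implies a = 7 implies 6 = 6
((c iff (b and a)) and ((c implies b) and a)) implies ((not a implies a) implies a) = 5 implies 6 = 7
not c = not 4 = 3
not not c = not 3 = 4
not a = not 6 = 1
not a and a = 1 and 6 = 1
c and (not a and a) = 4 and 1 = 1
not not c implies (c and (not a and a)) = 4 implies 1 = 4
not (not not c implies (c and (not a and a))) = not 4 = 3
(((c iff (b and a)) and ((c implies b) and a)) implies ((not a implies a) implies a)) and not (not not c implies (c and (not a and a))) = 7 and 3 = 3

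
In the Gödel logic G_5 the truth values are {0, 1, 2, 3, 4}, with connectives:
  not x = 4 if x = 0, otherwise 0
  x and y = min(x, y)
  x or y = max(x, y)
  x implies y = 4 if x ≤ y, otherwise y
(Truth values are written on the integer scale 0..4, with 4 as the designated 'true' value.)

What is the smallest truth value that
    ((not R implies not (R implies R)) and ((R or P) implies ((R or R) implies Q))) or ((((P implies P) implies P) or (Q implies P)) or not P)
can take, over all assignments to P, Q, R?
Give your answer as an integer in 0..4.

Take P = 1, Q = 2, R = 0:
not R = not 0 = 4
R implies R = 0 implies 0 = 4
not (R implies R) = not 4 = 0
not R implies not (R implies R) = 4 implies 0 = 0
R or P = 0 or 1 = 1
R or R = 0 or 0 = 0
(R or R) implies Q = 0 implies 2 = 4
(R or P) implies ((R or R) implies Q) = 1 implies 4 = 4
(not R implies not (R implies R)) and ((R or P) implies ((R or R) implies Q)) = 0 and 4 = 0
P implies P = 1 implies 1 = 4
(P implies P) implies P = 4 implies 1 = 1
Q implies P = 2 implies 1 = 1
((P implies P) implies P) or (Q implies P) = 1 or 1 = 1
not P = not 1 = 0
(((P implies P) implies P) or (Q implies P)) or not P = 1 or 0 = 1
((not R implies not (R implies R)) and ((R or P) implies ((R or R) implies Q))) or ((((P implies P) implies P) or (Q implies P)) or not P) = 0 or 1 = 1
No assignment yields a value below 1, so this is the minimum.

1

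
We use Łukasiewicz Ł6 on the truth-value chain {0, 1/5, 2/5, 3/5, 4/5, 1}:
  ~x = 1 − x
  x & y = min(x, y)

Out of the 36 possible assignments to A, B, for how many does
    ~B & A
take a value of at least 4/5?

4

value 1: 1 assignment (counts)
value 4/5: 3 assignments (counts)
value 3/5: 5 assignments
value 2/5: 7 assignments
value 1/5: 9 assignments
value 0: 11 assignments
So 4 of the 36 assignments meet the threshold.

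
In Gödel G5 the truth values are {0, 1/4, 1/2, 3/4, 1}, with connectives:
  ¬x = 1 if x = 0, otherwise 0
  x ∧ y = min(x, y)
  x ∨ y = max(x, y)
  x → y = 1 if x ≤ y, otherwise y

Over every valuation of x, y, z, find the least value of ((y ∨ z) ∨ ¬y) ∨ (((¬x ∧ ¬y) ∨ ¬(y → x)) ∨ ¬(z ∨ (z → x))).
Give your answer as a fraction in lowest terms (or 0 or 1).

1/4

Take x = 1/4, y = 1/4, z = 0:
y ∨ z = 1/4 ∨ 0 = 1/4
¬y = ¬1/4 = 0
(y ∨ z) ∨ ¬y = 1/4 ∨ 0 = 1/4
¬x = ¬1/4 = 0
¬y = ¬1/4 = 0
¬x ∧ ¬y = 0 ∧ 0 = 0
y → x = 1/4 → 1/4 = 1
¬(y → x) = ¬1 = 0
(¬x ∧ ¬y) ∨ ¬(y → x) = 0 ∨ 0 = 0
z → x = 0 → 1/4 = 1
z ∨ (z → x) = 0 ∨ 1 = 1
¬(z ∨ (z → x)) = ¬1 = 0
((¬x ∧ ¬y) ∨ ¬(y → x)) ∨ ¬(z ∨ (z → x)) = 0 ∨ 0 = 0
((y ∨ z) ∨ ¬y) ∨ (((¬x ∧ ¬y) ∨ ¬(y → x)) ∨ ¬(z ∨ (z → x))) = 1/4 ∨ 0 = 1/4
No assignment yields a value below 1/4, so this is the minimum.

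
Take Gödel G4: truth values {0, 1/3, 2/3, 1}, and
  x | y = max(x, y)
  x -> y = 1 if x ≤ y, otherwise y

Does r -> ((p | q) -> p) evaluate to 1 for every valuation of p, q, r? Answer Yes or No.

No

Counterexample: take p = 0, q = 1/3, r = 1/3.
p | q = 0 | 1/3 = 1/3
(p | q) -> p = 1/3 -> 0 = 0
r -> ((p | q) -> p) = 1/3 -> 0 = 0
This gives 0 ≠ 1.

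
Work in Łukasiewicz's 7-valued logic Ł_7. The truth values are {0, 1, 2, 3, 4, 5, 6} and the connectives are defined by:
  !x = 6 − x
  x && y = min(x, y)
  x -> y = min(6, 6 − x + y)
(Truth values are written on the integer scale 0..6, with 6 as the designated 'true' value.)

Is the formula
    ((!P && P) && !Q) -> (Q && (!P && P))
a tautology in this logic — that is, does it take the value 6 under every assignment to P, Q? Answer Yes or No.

Counterexample: take P = 1, Q = 0.
!P = !1 = 5
!P && P = 5 && 1 = 1
!Q = !0 = 6
(!P && P) && !Q = 1 && 6 = 1
!P = !1 = 5
!P && P = 5 && 1 = 1
Q && (!P && P) = 0 && 1 = 0
((!P && P) && !Q) -> (Q && (!P && P)) = 1 -> 0 = 5
This gives 5 ≠ 6.

No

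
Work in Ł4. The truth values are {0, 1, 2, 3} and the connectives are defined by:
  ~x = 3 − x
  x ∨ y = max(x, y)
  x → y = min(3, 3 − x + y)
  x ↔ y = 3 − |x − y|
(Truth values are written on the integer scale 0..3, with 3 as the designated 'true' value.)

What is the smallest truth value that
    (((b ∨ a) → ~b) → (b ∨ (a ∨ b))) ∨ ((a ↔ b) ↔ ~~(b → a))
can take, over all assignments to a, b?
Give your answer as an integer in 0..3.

2

Take a = 1, b = 0:
b ∨ a = 0 ∨ 1 = 1
~b = ~0 = 3
(b ∨ a) → ~b = 1 → 3 = 3
a ∨ b = 1 ∨ 0 = 1
b ∨ (a ∨ b) = 0 ∨ 1 = 1
((b ∨ a) → ~b) → (b ∨ (a ∨ b)) = 3 → 1 = 1
a ↔ b = 1 ↔ 0 = 2
b → a = 0 → 1 = 3
~(b → a) = ~3 = 0
~~(b → a) = ~0 = 3
(a ↔ b) ↔ ~~(b → a) = 2 ↔ 3 = 2
(((b ∨ a) → ~b) → (b ∨ (a ∨ b))) ∨ ((a ↔ b) ↔ ~~(b → a)) = 1 ∨ 2 = 2
No assignment yields a value below 2, so this is the minimum.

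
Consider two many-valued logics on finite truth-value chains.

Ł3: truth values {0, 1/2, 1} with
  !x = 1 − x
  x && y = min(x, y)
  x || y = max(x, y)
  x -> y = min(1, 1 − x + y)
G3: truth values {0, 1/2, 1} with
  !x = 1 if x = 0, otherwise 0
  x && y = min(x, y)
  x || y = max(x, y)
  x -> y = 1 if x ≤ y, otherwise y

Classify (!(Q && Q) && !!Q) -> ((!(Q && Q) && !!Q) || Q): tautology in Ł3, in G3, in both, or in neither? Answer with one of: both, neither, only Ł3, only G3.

both

In Ł3: every assignment gives 1 — tautology.
In G3: every assignment gives 1 — tautology.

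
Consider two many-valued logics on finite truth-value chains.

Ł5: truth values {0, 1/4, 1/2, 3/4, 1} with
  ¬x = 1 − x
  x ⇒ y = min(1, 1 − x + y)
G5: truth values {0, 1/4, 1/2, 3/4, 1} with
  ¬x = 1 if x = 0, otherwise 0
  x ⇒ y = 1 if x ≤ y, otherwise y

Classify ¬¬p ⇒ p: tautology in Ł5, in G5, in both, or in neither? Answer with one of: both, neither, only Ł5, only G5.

In Ł5: every assignment gives 1 — tautology.
In G5: at p = 1/4 the value is 1/4 — not a tautology.

only Ł5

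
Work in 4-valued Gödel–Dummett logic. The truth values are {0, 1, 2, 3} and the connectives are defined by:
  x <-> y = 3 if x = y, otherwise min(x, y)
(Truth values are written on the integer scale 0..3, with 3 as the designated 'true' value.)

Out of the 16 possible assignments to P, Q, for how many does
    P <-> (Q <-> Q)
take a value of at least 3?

4

P = 0, Q = 0 ↦ 0  <
P = 0, Q = 1 ↦ 0  <
P = 0, Q = 2 ↦ 0  <
P = 0, Q = 3 ↦ 0  <
P = 1, Q = 0 ↦ 1  <
P = 1, Q = 1 ↦ 1  <
P = 1, Q = 2 ↦ 1  <
P = 1, Q = 3 ↦ 1  <
P = 2, Q = 0 ↦ 2  <
P = 2, Q = 1 ↦ 2  <
P = 2, Q = 2 ↦ 2  <
P = 2, Q = 3 ↦ 2  <
P = 3, Q = 0 ↦ 3  ≥
P = 3, Q = 1 ↦ 3  ≥
P = 3, Q = 2 ↦ 3  ≥
P = 3, Q = 3 ↦ 3  ≥
So 4 of the 16 assignments meet the threshold.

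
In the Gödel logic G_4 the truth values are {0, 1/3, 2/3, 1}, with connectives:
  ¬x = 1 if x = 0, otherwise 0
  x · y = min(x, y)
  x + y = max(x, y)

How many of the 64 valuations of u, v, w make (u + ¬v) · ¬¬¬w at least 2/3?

10

value 1: 7 assignments (counts)
value 2/3: 3 assignments (counts)
value 1/3: 3 assignments
value 0: 51 assignments
So 10 of the 64 assignments meet the threshold.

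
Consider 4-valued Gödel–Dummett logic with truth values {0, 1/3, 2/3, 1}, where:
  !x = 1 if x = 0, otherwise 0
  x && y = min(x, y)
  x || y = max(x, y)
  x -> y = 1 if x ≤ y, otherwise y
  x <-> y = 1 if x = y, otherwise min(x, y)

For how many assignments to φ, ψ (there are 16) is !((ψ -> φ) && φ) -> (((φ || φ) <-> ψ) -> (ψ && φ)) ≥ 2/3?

φ = 0, ψ = 0 ↦ 0  <
φ = 0, ψ = 1/3 ↦ 1  ≥
φ = 0, ψ = 2/3 ↦ 1  ≥
φ = 0, ψ = 1 ↦ 1  ≥
φ = 1/3, ψ = 0 ↦ 1  ≥
φ = 1/3, ψ = 1/3 ↦ 1  ≥
φ = 1/3, ψ = 2/3 ↦ 1  ≥
φ = 1/3, ψ = 1 ↦ 1  ≥
φ = 2/3, ψ = 0 ↦ 1  ≥
φ = 2/3, ψ = 1/3 ↦ 1  ≥
φ = 2/3, ψ = 2/3 ↦ 1  ≥
φ = 2/3, ψ = 1 ↦ 1  ≥
φ = 1, ψ = 0 ↦ 1  ≥
φ = 1, ψ = 1/3 ↦ 1  ≥
φ = 1, ψ = 2/3 ↦ 1  ≥
φ = 1, ψ = 1 ↦ 1  ≥
So 15 of the 16 assignments meet the threshold.

15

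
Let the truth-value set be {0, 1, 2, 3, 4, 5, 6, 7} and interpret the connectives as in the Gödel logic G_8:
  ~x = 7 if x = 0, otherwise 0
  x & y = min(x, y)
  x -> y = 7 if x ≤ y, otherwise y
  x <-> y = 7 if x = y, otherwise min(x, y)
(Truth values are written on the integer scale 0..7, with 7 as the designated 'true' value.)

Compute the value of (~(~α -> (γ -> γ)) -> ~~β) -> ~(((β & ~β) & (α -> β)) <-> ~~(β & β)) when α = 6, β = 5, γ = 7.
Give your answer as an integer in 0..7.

7

~α = ~6 = 0
γ -> γ = 7 -> 7 = 7
~α -> (γ -> γ) = 0 -> 7 = 7
~(~α -> (γ -> γ)) = ~7 = 0
~β = ~5 = 0
~~β = ~0 = 7
~(~α -> (γ -> γ)) -> ~~β = 0 -> 7 = 7
~β = ~5 = 0
β & ~β = 5 & 0 = 0
α -> β = 6 -> 5 = 5
(β & ~β) & (α -> β) = 0 & 5 = 0
β & β = 5 & 5 = 5
~(β & β) = ~5 = 0
~~(β & β) = ~0 = 7
((β & ~β) & (α -> β)) <-> ~~(β & β) = 0 <-> 7 = 0
~(((β & ~β) & (α -> β)) <-> ~~(β & β)) = ~0 = 7
(~(~α -> (γ -> γ)) -> ~~β) -> ~(((β & ~β) & (α -> β)) <-> ~~(β & β)) = 7 -> 7 = 7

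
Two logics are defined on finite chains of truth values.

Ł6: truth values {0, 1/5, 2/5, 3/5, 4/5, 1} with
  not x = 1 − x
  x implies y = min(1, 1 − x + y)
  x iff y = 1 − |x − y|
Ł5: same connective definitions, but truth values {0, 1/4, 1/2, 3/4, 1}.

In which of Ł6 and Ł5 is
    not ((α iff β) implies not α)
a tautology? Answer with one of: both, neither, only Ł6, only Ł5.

In Ł6: at α = 0, β = 0 the value is 0 — not a tautology.
In Ł5: at α = 0, β = 0 the value is 0 — not a tautology.

neither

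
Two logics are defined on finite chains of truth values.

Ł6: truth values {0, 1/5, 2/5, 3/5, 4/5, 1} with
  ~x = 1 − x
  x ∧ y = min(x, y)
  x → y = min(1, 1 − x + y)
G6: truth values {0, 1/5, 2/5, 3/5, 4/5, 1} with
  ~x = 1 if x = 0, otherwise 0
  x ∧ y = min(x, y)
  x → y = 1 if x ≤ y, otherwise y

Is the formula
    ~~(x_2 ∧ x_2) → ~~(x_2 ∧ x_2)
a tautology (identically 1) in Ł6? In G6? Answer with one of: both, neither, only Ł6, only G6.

both

In Ł6: every assignment gives 1 — tautology.
In G6: every assignment gives 1 — tautology.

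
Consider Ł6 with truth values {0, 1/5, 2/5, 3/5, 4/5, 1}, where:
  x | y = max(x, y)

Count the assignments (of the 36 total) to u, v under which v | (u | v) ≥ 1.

value 1: 11 assignments (counts)
value 4/5: 9 assignments
value 3/5: 7 assignments
value 2/5: 5 assignments
value 1/5: 3 assignments
value 0: 1 assignment
So 11 of the 36 assignments meet the threshold.

11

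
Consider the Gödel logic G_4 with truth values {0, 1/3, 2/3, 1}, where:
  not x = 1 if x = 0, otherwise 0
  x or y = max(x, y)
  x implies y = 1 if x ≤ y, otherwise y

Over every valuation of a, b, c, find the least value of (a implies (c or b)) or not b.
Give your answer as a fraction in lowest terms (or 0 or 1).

1/3

Take a = 2/3, b = 1/3, c = 0:
c or b = 0 or 1/3 = 1/3
a implies (c or b) = 2/3 implies 1/3 = 1/3
not b = not 1/3 = 0
(a implies (c or b)) or not b = 1/3 or 0 = 1/3
No assignment yields a value below 1/3, so this is the minimum.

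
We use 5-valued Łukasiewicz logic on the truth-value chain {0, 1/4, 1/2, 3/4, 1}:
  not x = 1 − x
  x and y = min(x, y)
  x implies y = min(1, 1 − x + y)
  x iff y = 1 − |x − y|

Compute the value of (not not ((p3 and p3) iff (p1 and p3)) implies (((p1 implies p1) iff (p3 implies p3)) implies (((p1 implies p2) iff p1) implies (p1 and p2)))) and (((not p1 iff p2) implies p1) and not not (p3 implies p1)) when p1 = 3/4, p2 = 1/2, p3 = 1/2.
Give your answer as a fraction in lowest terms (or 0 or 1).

p3 and p3 = 1/2 and 1/2 = 1/2
p1 and p3 = 3/4 and 1/2 = 1/2
(p3 and p3) iff (p1 and p3) = 1/2 iff 1/2 = 1
not ((p3 and p3) iff (p1 and p3)) = not 1 = 0
not not ((p3 and p3) iff (p1 and p3)) = not 0 = 1
p1 implies p1 = 3/4 implies 3/4 = 1
p3 implies p3 = 1/2 implies 1/2 = 1
(p1 implies p1) iff (p3 implies p3) = 1 iff 1 = 1
p1 implies p2 = 3/4 implies 1/2 = 3/4
(p1 implies p2) iff p1 = 3/4 iff 3/4 = 1
p1 and p2 = 3/4 and 1/2 = 1/2
((p1 implies p2) iff p1) implies (p1 and p2) = 1 implies 1/2 = 1/2
((p1 implies p1) iff (p3 implies p3)) implies (((p1 implies p2) iff p1) implies (p1 and p2)) = 1 implies 1/2 = 1/2
not not ((p3 and p3) iff (p1 and p3)) implies (((p1 implies p1) iff (p3 implies p3)) implies (((p1 implies p2) iff p1) implies (p1 and p2))) = 1 implies 1/2 = 1/2
not p1 = not 3/4 = 1/4
not p1 iff p2 = 1/4 iff 1/2 = 3/4
(not p1 iff p2) implies p1 = 3/4 implies 3/4 = 1
p3 implies p1 = 1/2 implies 3/4 = 1
not (p3 implies p1) = not 1 = 0
not not (p3 implies p1) = not 0 = 1
((not p1 iff p2) implies p1) and not not (p3 implies p1) = 1 and 1 = 1
(not not ((p3 and p3) iff (p1 and p3)) implies (((p1 implies p1) iff (p3 implies p3)) implies (((p1 implies p2) iff p1) implies (p1 and p2)))) and (((not p1 iff p2) implies p1) and not not (p3 implies p1)) = 1/2 and 1 = 1/2

1/2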